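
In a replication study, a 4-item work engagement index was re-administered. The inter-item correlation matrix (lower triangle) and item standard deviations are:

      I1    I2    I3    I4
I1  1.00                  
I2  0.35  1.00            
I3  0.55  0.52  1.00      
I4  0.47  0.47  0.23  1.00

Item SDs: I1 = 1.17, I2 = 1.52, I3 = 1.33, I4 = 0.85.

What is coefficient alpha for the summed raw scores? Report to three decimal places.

coefficient alpha = 0.741

Σσ²ᵢ = 1.17² + 1.52² + 1.33² + 0.85² = 6.1707
Covariances σ_ij = r_ij · s_i · s_j:
  σ(I1,I2) = 0.35 × 1.17 × 1.52 = 0.6224
  σ(I1,I3) = 0.55 × 1.17 × 1.33 = 0.8559
  σ(I1,I4) = 0.47 × 1.17 × 0.85 = 0.4674
  σ(I2,I3) = 0.52 × 1.52 × 1.33 = 1.0512
  σ(I2,I4) = 0.47 × 1.52 × 0.85 = 0.6072
  σ(I3,I4) = 0.23 × 1.33 × 0.85 = 0.2600
σ²_T = Σσ²ᵢ + 2·Σσ_ij = 6.1707 + 2 × 3.8641 = 13.8989
α = (4/3)·(1 − 6.1707/13.8989) = 0.741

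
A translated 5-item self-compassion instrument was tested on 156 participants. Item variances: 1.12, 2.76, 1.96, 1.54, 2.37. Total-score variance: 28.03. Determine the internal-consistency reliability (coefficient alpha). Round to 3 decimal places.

coefficient alpha = 0.815

Σσᵢ² = 1.12 + 2.76 + 1.96 + 1.54 + 2.37 = 9.75
α = (k/(k−1))·(1 − Σσᵢ²/σ²_total) = (5/4)·(1 − 9.75/28.03) = 0.815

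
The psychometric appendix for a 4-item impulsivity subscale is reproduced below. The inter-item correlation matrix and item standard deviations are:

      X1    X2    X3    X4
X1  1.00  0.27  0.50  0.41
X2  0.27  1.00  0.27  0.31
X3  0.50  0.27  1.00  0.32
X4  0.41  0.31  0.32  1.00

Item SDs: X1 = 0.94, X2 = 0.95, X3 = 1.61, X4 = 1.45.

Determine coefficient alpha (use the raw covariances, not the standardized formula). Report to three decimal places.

coefficient alpha = 0.657

Σσ²ᵢ = 0.94² + 0.95² + 1.61² + 1.45² = 6.4807
Covariances σ_ij = r_ij · s_i · s_j:
  σ(X1,X2) = 0.27 × 0.94 × 0.95 = 0.2411
  σ(X1,X3) = 0.50 × 0.94 × 1.61 = 0.7567
  σ(X1,X4) = 0.41 × 0.94 × 1.45 = 0.5588
  σ(X2,X3) = 0.27 × 0.95 × 1.61 = 0.4130
  σ(X2,X4) = 0.31 × 0.95 × 1.45 = 0.4270
  σ(X3,X4) = 0.32 × 1.61 × 1.45 = 0.7470
σ²_T = Σσ²ᵢ + 2·Σσ_ij = 6.4807 + 2 × 3.1436 = 12.7679
α = (4/3)·(1 − 6.4807/12.7679) = 0.657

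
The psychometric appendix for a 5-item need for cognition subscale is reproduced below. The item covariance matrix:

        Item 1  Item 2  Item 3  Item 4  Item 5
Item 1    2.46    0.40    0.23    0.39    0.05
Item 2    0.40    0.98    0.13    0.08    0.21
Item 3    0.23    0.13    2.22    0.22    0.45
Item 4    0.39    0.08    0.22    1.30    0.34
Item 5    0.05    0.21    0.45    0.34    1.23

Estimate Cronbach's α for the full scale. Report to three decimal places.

Cronbach's α = 0.474

Σσᵢ² = 2.46 + 0.98 + 2.22 + 1.30 + 1.23 = 8.19
Sum of the distinct covariances = 2.50
σ²_total = 8.19 + 2 × 2.50 = 13.19
α = (k/(k−1))·(1 − Σσᵢ²/σ²_total) = (5/4)·(1 − 8.19/13.19) = 0.474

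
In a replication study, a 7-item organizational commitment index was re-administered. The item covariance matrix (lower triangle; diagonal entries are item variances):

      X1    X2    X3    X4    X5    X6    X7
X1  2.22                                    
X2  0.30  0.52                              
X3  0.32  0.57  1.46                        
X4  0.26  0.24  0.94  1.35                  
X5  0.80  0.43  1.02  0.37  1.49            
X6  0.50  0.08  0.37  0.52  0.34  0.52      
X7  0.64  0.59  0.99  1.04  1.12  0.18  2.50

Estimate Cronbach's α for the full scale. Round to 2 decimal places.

Σσᵢ² = 2.22 + 0.52 + 1.46 + 1.35 + 1.49 + 0.52 + 2.50 = 10.06
Sum of off-diagonal covariances = 11.62
Var(T) = 10.06 + 2 × 11.62 = 33.30
α = (k/(k−1))·(1 − Σσᵢ²/Var(T)) = (7/6)·(1 − 10.06/33.30) = 0.81

α = 0.81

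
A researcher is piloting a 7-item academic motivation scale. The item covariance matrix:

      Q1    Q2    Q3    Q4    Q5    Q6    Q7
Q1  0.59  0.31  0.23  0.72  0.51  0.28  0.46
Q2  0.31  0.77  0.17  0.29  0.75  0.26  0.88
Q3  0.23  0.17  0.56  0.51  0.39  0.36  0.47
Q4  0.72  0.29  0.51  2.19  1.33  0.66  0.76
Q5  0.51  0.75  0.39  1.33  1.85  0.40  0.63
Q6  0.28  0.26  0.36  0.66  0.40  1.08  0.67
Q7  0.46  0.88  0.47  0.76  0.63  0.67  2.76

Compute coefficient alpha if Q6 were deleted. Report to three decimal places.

α = 0.790

Remaining items: Q1, Q2, Q3, Q4, Q5, Q7 (k = 6).
Σσᵢ² = 0.59 + 0.77 + 0.56 + 2.19 + 1.85 + 2.76 = 8.72
σ²_total = 8.72 + 2 × 8.41 = 25.54
α (item deleted) = (6/5)·(1 − 8.72/25.54) = 0.790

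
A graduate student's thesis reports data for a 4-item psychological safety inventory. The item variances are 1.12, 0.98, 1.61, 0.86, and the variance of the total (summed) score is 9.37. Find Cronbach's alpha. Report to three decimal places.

ΣVar(i) = 1.12 + 0.98 + 1.61 + 0.86 = 4.57
α = (k/(k−1))·(1 − ΣVar(i)/σ²_T) = (4/3)·(1 − 4.57/9.37) = 0.683

Cronbach's alpha = 0.683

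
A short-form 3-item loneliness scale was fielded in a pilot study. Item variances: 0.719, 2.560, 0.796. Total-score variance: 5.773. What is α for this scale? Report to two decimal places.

ΣVar(i) = 0.719 + 2.560 + 0.796 = 4.075
α = (k/(k−1))·(1 − ΣVar(i)/total variance) = (3/2)·(1 − 4.075/5.773) = 0.44

α = 0.44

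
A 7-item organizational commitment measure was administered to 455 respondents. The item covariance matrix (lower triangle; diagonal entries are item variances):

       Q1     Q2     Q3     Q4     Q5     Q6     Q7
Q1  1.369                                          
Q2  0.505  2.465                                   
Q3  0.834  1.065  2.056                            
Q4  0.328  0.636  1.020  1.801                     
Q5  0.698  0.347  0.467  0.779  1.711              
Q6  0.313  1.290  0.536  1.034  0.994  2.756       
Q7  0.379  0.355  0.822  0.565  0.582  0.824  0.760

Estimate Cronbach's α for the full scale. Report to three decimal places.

α = 0.805

sum of item variances = 1.369 + 2.465 + 2.056 + 1.801 + 1.711 + 2.756 + 0.760 = 12.918
Σ_{i<j} σ_ij = 14.373
Var(T) = 12.918 + 2 × 14.373 = 41.664
α = (k/(k−1))·(1 − sum of item variances/Var(T)) = (7/6)·(1 − 12.918/41.664) = 0.805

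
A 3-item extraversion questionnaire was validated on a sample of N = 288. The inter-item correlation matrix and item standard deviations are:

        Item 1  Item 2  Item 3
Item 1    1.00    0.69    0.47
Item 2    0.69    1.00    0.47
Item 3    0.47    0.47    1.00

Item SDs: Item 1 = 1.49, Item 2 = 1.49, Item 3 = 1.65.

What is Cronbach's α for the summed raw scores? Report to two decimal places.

Σσ²ᵢ = 1.49² + 1.49² + 1.65² = 7.1627
Covariances σ_ij = r_ij · s_i · s_j:
  σ(Item 1,Item 2) = 0.69 × 1.49 × 1.49 = 1.5319
  σ(Item 1,Item 3) = 0.47 × 1.49 × 1.65 = 1.1555
  σ(Item 2,Item 3) = 0.47 × 1.49 × 1.65 = 1.1555
σ²_T = Σσ²ᵢ + 2·Σσ_ij = 7.1627 + 2 × 3.8429 = 14.8485
α = (3/2)·(1 − 7.1627/14.8485) = 0.78

α = 0.78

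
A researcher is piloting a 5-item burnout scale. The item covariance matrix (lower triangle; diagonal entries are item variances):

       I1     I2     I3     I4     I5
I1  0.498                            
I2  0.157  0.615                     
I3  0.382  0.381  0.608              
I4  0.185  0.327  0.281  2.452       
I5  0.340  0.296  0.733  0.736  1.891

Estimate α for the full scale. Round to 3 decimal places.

α = 0.697

ΣVar(i) = 0.498 + 0.615 + 0.608 + 2.452 + 1.891 = 6.064
Σ_{i<j} σ_ij = 3.818
Var(T) = 6.064 + 2 × 3.818 = 13.700
α = (k/(k−1))·(1 − ΣVar(i)/Var(T)) = (5/4)·(1 − 6.064/13.700) = 0.697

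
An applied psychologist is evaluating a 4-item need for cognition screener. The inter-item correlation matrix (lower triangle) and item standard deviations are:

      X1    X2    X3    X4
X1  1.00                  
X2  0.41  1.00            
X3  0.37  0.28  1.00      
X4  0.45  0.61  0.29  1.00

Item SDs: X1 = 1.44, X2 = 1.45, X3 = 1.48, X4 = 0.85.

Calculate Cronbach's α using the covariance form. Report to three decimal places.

α = 0.700

Σσ²ᵢ = 1.44² + 1.45² + 1.48² + 0.85² = 7.0890
Covariances σ_ij = r_ij · s_i · s_j:
  σ(X1,X2) = 0.41 × 1.44 × 1.45 = 0.8561
  σ(X1,X3) = 0.37 × 1.44 × 1.48 = 0.7885
  σ(X1,X4) = 0.45 × 1.44 × 0.85 = 0.5508
  σ(X2,X3) = 0.28 × 1.45 × 1.48 = 0.6009
  σ(X2,X4) = 0.61 × 1.45 × 0.85 = 0.7518
  σ(X3,X4) = 0.29 × 1.48 × 0.85 = 0.3648
σ²_T = Σσ²ᵢ + 2·Σσ_ij = 7.0890 + 2 × 3.9129 = 14.9148
α = (4/3)·(1 − 7.0890/14.9148) = 0.700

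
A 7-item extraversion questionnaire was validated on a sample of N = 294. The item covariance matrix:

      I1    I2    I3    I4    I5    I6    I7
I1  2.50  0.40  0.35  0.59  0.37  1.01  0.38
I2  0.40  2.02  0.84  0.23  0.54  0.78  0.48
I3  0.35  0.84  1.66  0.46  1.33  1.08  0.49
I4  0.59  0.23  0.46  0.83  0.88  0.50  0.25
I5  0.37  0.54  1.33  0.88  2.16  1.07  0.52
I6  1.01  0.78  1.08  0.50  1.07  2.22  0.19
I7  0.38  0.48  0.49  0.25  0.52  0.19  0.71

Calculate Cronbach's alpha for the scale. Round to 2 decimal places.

Σσ²ᵢ = 2.50 + 2.02 + 1.66 + 0.83 + 2.16 + 2.22 + 0.71 = 12.10
Sum of off-diagonal covariances = 12.74
total variance = 12.10 + 2 × 12.74 = 37.58
α = (k/(k−1))·(1 − Σσ²ᵢ/total variance) = (7/6)·(1 − 12.10/37.58) = 0.79

Cronbach's alpha = 0.79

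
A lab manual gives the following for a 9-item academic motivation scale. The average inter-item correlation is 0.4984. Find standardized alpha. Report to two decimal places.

standardized alpha = 0.90

Standardized α = k·r̄ / (1 + (k−1)·r̄) = 9 × 0.4984 / (1 + 8 × 0.4984)
  = 4.4856 / 4.9872 = 0.90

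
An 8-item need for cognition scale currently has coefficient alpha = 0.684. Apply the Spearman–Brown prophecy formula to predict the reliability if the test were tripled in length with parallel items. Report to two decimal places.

predicted reliability = 0.87

Length factor m = 3
α' = m·α / (1 + (m−1)·α)
   = 3 × 0.684 / (1 + (3 − 1) × 0.684)
   = 2.0520 / 2.3680 = 0.87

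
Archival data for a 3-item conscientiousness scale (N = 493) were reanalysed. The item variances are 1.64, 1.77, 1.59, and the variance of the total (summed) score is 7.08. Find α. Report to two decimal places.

α = 0.44

ΣVar(i) = 1.64 + 1.77 + 1.59 = 5.00
α = (k/(k−1))·(1 − ΣVar(i)/σ²_T) = (3/2)·(1 − 5.00/7.08) = 0.44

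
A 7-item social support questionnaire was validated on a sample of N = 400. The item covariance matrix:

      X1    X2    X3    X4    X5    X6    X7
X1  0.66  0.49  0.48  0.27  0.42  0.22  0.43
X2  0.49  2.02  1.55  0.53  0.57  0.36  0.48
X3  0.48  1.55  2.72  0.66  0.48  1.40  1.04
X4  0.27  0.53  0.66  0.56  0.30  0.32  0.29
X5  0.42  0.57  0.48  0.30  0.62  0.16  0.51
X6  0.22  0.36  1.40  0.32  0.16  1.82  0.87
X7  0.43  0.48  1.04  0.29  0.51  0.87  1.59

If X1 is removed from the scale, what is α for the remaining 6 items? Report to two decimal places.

α = 0.81

Remaining items: X2, X3, X4, X5, X6, X7 (k = 6).
Σσᵢ² = 2.02 + 2.72 + 0.56 + 0.62 + 1.82 + 1.59 = 9.33
σ²_T = 9.33 + 2 × 9.52 = 28.37
α (item deleted) = (6/5)·(1 − 9.33/28.37) = 0.81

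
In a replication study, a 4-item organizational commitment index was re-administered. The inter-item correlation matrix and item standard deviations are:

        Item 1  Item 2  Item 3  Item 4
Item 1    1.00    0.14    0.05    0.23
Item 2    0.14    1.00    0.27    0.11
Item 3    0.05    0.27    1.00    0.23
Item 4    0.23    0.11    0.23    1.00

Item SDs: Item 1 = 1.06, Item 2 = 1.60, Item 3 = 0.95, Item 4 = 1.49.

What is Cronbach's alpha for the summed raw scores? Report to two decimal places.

α = 0.44

Σσ²ᵢ = 1.06² + 1.60² + 0.95² + 1.49² = 6.8062
Covariances σ_ij = r_ij · s_i · s_j:
  σ(Item 1,Item 2) = 0.14 × 1.06 × 1.60 = 0.2374
  σ(Item 1,Item 3) = 0.05 × 1.06 × 0.95 = 0.0504
  σ(Item 1,Item 4) = 0.23 × 1.06 × 1.49 = 0.3633
  σ(Item 2,Item 3) = 0.27 × 1.60 × 0.95 = 0.4104
  σ(Item 2,Item 4) = 0.11 × 1.60 × 1.49 = 0.2622
  σ(Item 3,Item 4) = 0.23 × 0.95 × 1.49 = 0.3256
σ²_T = Σσ²ᵢ + 2·Σσ_ij = 6.8062 + 2 × 1.6493 = 10.1048
α = (4/3)·(1 − 6.8062/10.1048) = 0.44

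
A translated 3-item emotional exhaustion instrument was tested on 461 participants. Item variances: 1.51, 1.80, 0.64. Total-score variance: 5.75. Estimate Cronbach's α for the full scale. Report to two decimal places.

Σσ²ᵢ = 1.51 + 1.80 + 0.64 = 3.95
α = (k/(k−1))·(1 − Σσ²ᵢ/total variance) = (3/2)·(1 − 3.95/5.75) = 0.47

Cronbach's α = 0.47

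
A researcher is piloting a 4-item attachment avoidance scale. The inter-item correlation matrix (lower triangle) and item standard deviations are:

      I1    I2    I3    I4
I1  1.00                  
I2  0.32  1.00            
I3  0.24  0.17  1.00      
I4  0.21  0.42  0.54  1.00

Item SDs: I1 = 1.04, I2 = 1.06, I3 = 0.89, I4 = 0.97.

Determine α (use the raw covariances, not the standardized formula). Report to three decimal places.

Σσ²ᵢ = 1.04² + 1.06² + 0.89² + 0.97² = 3.9382
Covariances σ_ij = r_ij · s_i · s_j:
  σ(I1,I2) = 0.32 × 1.04 × 1.06 = 0.3528
  σ(I1,I3) = 0.24 × 1.04 × 0.89 = 0.2221
  σ(I1,I4) = 0.21 × 1.04 × 0.97 = 0.2118
  σ(I2,I3) = 0.17 × 1.06 × 0.89 = 0.1604
  σ(I2,I4) = 0.42 × 1.06 × 0.97 = 0.4318
  σ(I3,I4) = 0.54 × 0.89 × 0.97 = 0.4662
σ²_T = Σσ²ᵢ + 2·Σσ_ij = 3.9382 + 2 × 1.8451 = 7.6284
α = (4/3)·(1 − 3.9382/7.6284) = 0.645

α = 0.645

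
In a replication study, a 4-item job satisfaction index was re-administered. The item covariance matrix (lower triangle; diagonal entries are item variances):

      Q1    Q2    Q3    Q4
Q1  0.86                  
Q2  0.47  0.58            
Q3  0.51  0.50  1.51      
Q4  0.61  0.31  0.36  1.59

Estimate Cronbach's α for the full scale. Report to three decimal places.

α = 0.732

ΣVar(i) = 0.86 + 0.58 + 1.51 + 1.59 = 4.54
Sum of off-diagonal covariances = 2.76
σ²_total = 4.54 + 2 × 2.76 = 10.06
α = (k/(k−1))·(1 − ΣVar(i)/σ²_total) = (4/3)·(1 − 4.54/10.06) = 0.732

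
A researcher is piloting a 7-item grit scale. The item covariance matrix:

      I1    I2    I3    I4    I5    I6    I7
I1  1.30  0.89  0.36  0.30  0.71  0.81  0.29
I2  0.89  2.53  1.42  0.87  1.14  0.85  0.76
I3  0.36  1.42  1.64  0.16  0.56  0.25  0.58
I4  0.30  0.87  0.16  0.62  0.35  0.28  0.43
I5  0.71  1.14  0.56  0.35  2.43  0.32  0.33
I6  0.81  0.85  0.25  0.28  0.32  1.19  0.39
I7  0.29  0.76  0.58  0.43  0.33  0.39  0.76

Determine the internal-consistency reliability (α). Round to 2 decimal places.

ΣVar(i) = 1.30 + 2.53 + 1.64 + 0.62 + 2.43 + 1.19 + 0.76 = 10.47
Sum of the distinct covariances = 12.05
total variance = 10.47 + 2 × 12.05 = 34.57
α = (k/(k−1))·(1 − ΣVar(i)/total variance) = (7/6)·(1 − 10.47/34.57) = 0.81

α = 0.81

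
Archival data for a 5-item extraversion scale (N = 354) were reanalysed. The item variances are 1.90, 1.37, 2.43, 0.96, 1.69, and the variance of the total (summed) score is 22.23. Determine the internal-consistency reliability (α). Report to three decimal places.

sum of item variances = 1.90 + 1.37 + 2.43 + 0.96 + 1.69 = 8.35
α = (k/(k−1))·(1 − sum of item variances/σ²_T) = (5/4)·(1 − 8.35/22.23) = 0.780

α = 0.780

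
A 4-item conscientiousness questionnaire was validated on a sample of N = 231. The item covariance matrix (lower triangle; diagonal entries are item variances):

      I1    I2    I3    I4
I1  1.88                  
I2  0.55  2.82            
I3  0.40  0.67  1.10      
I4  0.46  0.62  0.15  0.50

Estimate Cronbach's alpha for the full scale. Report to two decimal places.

Cronbach's alpha = 0.63

Σσᵢ² = 1.88 + 2.82 + 1.10 + 0.50 = 6.30
Σ_{i<j} σ_ij = 2.85
total variance = 6.30 + 2 × 2.85 = 12.00
α = (k/(k−1))·(1 − Σσᵢ²/total variance) = (4/3)·(1 − 6.30/12.00) = 0.63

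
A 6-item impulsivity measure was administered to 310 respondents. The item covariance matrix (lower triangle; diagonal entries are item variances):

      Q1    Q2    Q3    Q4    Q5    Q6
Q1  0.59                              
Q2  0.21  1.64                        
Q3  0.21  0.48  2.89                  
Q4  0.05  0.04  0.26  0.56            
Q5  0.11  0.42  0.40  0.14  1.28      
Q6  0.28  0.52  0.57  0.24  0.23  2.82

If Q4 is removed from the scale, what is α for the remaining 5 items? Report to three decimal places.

Remaining items: Q1, Q2, Q3, Q5, Q6 (k = 5).
ΣVar(i) = 0.59 + 1.64 + 2.89 + 1.28 + 2.82 = 9.22
σ²_total = 9.22 + 2 × 3.43 = 16.08
α (item deleted) = (5/4)·(1 − 9.22/16.08) = 0.533

α = 0.533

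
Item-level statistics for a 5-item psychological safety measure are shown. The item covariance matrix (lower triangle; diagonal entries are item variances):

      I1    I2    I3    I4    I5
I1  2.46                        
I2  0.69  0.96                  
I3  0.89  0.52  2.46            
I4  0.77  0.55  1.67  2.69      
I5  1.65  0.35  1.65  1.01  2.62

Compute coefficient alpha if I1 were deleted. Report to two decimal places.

coefficient alpha = 0.76

Remaining items: I2, I3, I4, I5 (k = 4).
Σσᵢ² = 0.96 + 2.46 + 2.69 + 2.62 = 8.73
Var(T) = 8.73 + 2 × 5.75 = 20.23
α (item deleted) = (4/3)·(1 − 8.73/20.23) = 0.76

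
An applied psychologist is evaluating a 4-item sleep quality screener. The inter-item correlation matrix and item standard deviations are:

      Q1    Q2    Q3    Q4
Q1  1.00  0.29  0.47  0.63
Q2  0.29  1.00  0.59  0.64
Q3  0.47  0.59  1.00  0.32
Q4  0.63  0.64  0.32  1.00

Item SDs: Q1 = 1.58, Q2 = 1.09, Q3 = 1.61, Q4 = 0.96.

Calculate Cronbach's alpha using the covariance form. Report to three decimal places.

Σσ²ᵢ = 1.58² + 1.09² + 1.61² + 0.96² = 7.1982
Covariances σ_ij = r_ij · s_i · s_j:
  σ(Q1,Q2) = 0.29 × 1.58 × 1.09 = 0.4994
  σ(Q1,Q3) = 0.47 × 1.58 × 1.61 = 1.1956
  σ(Q1,Q4) = 0.63 × 1.58 × 0.96 = 0.9556
  σ(Q2,Q3) = 0.59 × 1.09 × 1.61 = 1.0354
  σ(Q2,Q4) = 0.64 × 1.09 × 0.96 = 0.6697
  σ(Q3,Q4) = 0.32 × 1.61 × 0.96 = 0.4946
σ²_T = Σσ²ᵢ + 2·Σσ_ij = 7.1982 + 2 × 4.8503 = 16.8988
α = (4/3)·(1 − 7.1982/16.8988) = 0.765

Cronbach's alpha = 0.765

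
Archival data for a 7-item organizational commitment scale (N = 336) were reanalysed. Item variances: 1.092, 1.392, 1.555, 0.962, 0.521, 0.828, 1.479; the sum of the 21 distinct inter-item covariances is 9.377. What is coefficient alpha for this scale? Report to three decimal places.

Σσ²ᵢ = 1.092 + 1.392 + 1.555 + 0.962 + 0.521 + 0.828 + 1.479 = 7.829
Sum of distinct covariances = 9.377
σ²_total = Σσ²ᵢ + 2·Σcov = 7.829 + 2 × 9.377 = 26.583
α = (7/6)·(1 − 7.829/26.583) = 0.823

α = 0.823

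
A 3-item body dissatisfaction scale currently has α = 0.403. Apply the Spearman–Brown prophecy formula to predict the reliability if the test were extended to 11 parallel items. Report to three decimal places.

predicted reliability = 0.712

Length factor m = 11/3 = 3.6667
α' = m·α / (1 + (m−1)·α)
   = 11/3 × 0.403 / (1 + (11/3 − 1) × 0.403)
   = 1.4777 / 2.0747 = 0.712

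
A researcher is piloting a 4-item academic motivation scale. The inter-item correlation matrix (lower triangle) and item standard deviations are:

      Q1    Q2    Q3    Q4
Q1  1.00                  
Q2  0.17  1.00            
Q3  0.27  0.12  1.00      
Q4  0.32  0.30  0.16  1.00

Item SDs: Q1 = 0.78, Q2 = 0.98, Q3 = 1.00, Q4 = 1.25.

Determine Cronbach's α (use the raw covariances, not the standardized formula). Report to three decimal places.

Σσ²ᵢ = 0.78² + 0.98² + 1.00² + 1.25² = 4.1313
Covariances σ_ij = r_ij · s_i · s_j:
  σ(Q1,Q2) = 0.17 × 0.78 × 0.98 = 0.1299
  σ(Q1,Q3) = 0.27 × 0.78 × 1.00 = 0.2106
  σ(Q1,Q4) = 0.32 × 0.78 × 1.25 = 0.3120
  σ(Q2,Q3) = 0.12 × 0.98 × 1.00 = 0.1176
  σ(Q2,Q4) = 0.30 × 0.98 × 1.25 = 0.3675
  σ(Q3,Q4) = 0.16 × 1.00 × 1.25 = 0.2000
σ²_T = Σσ²ᵢ + 2·Σσ_ij = 4.1313 + 2 × 1.3376 = 6.8065
α = (4/3)·(1 − 4.1313/6.8065) = 0.524

Cronbach's α = 0.524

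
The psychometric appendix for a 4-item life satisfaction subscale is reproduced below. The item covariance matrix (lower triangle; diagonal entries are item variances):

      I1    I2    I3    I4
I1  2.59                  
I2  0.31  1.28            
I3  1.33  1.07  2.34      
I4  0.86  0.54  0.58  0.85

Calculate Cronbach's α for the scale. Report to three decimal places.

Cronbach's α = 0.761

Σσᵢ² = 2.59 + 1.28 + 2.34 + 0.85 = 7.06
Σ_{i<j} σ_ij = 4.69
σ²_total = 7.06 + 2 × 4.69 = 16.44
α = (k/(k−1))·(1 − Σσᵢ²/σ²_total) = (4/3)·(1 − 7.06/16.44) = 0.761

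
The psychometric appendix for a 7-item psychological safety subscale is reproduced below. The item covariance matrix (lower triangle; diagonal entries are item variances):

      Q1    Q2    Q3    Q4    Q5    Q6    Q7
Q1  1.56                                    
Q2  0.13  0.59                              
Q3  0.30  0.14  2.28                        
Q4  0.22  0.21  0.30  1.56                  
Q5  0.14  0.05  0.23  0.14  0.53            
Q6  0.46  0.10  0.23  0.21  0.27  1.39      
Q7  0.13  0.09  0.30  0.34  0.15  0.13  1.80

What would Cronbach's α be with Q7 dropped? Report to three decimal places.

Remaining items: Q1, Q2, Q3, Q4, Q5, Q6 (k = 6).
sum of item variances = 1.56 + 0.59 + 2.28 + 1.56 + 0.53 + 1.39 = 7.91
σ²_total = 7.91 + 2 × 3.13 = 14.17
α (item deleted) = (6/5)·(1 − 7.91/14.17) = 0.530

Cronbach's α = 0.530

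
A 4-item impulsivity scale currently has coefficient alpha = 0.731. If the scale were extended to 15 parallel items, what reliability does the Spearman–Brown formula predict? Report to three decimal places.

predicted reliability = 0.911

Length factor m = 15/4 = 3.7500
α' = m·α / (1 + (m−1)·α)
   = 15/4 × 0.731 / (1 + (15/4 − 1) × 0.731)
   = 2.7412 / 3.0103 = 0.911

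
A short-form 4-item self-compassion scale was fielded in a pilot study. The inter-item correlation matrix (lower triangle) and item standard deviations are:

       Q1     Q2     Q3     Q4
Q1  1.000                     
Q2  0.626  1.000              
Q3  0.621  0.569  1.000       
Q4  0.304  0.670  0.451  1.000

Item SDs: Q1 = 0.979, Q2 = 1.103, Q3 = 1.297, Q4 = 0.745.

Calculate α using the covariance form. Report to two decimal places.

Σσ²ᵢ = 0.979² + 1.103² + 1.297² + 0.745² = 4.4123
Covariances σ_ij = r_ij · s_i · s_j:
  σ(Q1,Q2) = 0.626 × 0.979 × 1.103 = 0.6760
  σ(Q1,Q3) = 0.621 × 0.979 × 1.297 = 0.7885
  σ(Q1,Q4) = 0.304 × 0.979 × 0.745 = 0.2217
  σ(Q2,Q3) = 0.569 × 1.103 × 1.297 = 0.8140
  σ(Q2,Q4) = 0.670 × 1.103 × 0.745 = 0.5506
  σ(Q3,Q4) = 0.451 × 1.297 × 0.745 = 0.4358
σ²_T = Σσ²ᵢ + 2·Σσ_ij = 4.4123 + 2 × 3.4866 = 11.3855
α = (4/3)·(1 − 4.4123/11.3855) = 0.82

α = 0.82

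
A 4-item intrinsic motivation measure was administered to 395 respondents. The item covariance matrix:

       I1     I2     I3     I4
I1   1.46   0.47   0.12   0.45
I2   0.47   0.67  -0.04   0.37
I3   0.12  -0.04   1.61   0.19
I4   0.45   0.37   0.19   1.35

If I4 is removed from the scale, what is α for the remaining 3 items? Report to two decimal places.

Remaining items: I1, I2, I3 (k = 3).
sum of item variances = 1.46 + 0.67 + 1.61 = 3.74
total variance = 3.74 + 2 × 0.55 = 4.84
α (item deleted) = (3/2)·(1 − 3.74/4.84) = 0.34

α = 0.34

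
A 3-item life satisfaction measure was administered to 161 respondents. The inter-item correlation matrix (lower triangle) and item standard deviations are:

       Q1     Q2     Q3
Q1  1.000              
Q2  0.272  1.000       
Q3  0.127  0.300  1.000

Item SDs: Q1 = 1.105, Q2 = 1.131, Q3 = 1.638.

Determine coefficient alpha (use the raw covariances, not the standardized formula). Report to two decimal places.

Σσ²ᵢ = 1.105² + 1.131² + 1.638² = 5.1832
Covariances σ_ij = r_ij · s_i · s_j:
  σ(Q1,Q2) = 0.272 × 1.105 × 1.131 = 0.3399
  σ(Q1,Q3) = 0.127 × 1.105 × 1.638 = 0.2299
  σ(Q2,Q3) = 0.300 × 1.131 × 1.638 = 0.5558
σ²_T = Σσ²ᵢ + 2·Σσ_ij = 5.1832 + 2 × 1.1256 = 7.4344
α = (3/2)·(1 − 5.1832/7.4344) = 0.45

α = 0.45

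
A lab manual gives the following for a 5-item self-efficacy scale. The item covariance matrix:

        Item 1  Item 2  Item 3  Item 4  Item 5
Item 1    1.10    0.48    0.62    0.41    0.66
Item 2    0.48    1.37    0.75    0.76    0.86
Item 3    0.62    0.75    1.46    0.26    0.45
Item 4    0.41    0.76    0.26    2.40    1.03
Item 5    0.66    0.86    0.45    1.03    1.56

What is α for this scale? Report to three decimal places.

α = 0.768

Σσ²ᵢ = 1.10 + 1.37 + 1.46 + 2.40 + 1.56 = 7.89
Sum of off-diagonal covariances = 6.28
σ²_T = 7.89 + 2 × 6.28 = 20.45
α = (k/(k−1))·(1 − Σσ²ᵢ/σ²_T) = (5/4)·(1 − 7.89/20.45) = 0.768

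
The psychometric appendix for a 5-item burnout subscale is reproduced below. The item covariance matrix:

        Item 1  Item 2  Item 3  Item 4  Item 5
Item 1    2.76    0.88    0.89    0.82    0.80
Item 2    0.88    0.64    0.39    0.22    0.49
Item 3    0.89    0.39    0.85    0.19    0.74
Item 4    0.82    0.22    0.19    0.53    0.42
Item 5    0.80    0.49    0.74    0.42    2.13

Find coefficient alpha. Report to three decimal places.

coefficient alpha = 0.785

sum of item variances = 2.76 + 0.64 + 0.85 + 0.53 + 2.13 = 6.91
Sum of the distinct covariances = 5.84
σ²_T = 6.91 + 2 × 5.84 = 18.59
α = (k/(k−1))·(1 − sum of item variances/σ²_T) = (5/4)·(1 − 6.91/18.59) = 0.785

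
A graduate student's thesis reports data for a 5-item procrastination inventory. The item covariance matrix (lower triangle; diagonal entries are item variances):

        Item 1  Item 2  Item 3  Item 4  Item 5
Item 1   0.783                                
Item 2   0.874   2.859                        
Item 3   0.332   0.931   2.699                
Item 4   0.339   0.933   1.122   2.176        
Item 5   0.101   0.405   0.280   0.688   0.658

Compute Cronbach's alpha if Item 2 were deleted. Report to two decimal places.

Remaining items: Item 1, Item 3, Item 4, Item 5 (k = 4).
Σσ²ᵢ = 0.783 + 2.699 + 2.176 + 0.658 = 6.316
total variance = 6.316 + 2 × 2.862 = 12.040
α (item deleted) = (4/3)·(1 − 6.316/12.040) = 0.63

Cronbach's alpha = 0.63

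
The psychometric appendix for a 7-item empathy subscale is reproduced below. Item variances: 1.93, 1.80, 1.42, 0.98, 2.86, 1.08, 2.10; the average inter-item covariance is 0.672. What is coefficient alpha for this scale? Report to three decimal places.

α = 0.815

sum of item variances = 1.93 + 1.80 + 1.42 + 0.98 + 2.86 + 1.08 + 2.10 = 12.17
Sum of the 21 distinct covariances = 21 × 0.672 = 14.112
Var(T) = sum of item variances + 2·Σcov = 12.17 + 2 × 14.112 = 40.394
α = (7/6)·(1 − 12.17/40.394) = 0.815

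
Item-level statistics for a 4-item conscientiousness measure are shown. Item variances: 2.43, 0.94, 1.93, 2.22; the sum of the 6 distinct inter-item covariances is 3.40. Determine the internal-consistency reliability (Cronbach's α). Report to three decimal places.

α = 0.633

Σσᵢ² = 2.43 + 0.94 + 1.93 + 2.22 = 7.52
Sum of distinct covariances = 3.40
Var(T) = Σσᵢ² + 2·Σcov = 7.52 + 2 × 3.40 = 14.32
α = (4/3)·(1 − 7.52/14.32) = 0.633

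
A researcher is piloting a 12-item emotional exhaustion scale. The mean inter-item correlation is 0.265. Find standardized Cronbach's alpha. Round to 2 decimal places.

Standardized α = k·r̄ / (1 + (k−1)·r̄) = 12 × 0.265 / (1 + 11 × 0.265)
  = 3.1800 / 3.9150 = 0.81

α = 0.81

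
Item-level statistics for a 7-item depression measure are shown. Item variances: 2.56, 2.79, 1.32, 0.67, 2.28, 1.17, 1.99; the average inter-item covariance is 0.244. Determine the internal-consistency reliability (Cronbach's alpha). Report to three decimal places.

Cronbach's alpha = 0.519

Σσ²ᵢ = 2.56 + 2.79 + 1.32 + 0.67 + 2.28 + 1.17 + 1.99 = 12.78
Sum of the 21 distinct covariances = 21 × 0.244 = 5.124
σ²_T = Σσ²ᵢ + 2·Σcov = 12.78 + 2 × 5.124 = 23.028
α = (7/6)·(1 − 12.78/23.028) = 0.519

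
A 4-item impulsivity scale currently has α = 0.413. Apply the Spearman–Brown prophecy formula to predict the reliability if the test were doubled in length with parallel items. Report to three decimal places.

predicted reliability = 0.585

Length factor m = 2
α' = m·α / (1 + (m−1)·α)
   = 2 × 0.413 / (1 + (2 − 1) × 0.413)
   = 0.8260 / 1.4130 = 0.585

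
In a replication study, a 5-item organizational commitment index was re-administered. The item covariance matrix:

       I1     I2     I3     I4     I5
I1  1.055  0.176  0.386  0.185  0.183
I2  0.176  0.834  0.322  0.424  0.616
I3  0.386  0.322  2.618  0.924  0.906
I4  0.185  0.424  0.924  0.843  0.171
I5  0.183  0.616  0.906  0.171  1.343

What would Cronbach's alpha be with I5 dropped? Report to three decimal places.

Cronbach's alpha = 0.633

Remaining items: I1, I2, I3, I4 (k = 4).
Σσ²ᵢ = 1.055 + 0.834 + 2.618 + 0.843 = 5.350
σ²_total = 5.350 + 2 × 2.417 = 10.184
α (item deleted) = (4/3)·(1 − 5.350/10.184) = 0.633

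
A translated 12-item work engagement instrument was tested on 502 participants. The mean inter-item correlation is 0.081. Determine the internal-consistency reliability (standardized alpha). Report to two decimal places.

standardized alpha = 0.51

Standardized α = k·r̄ / (1 + (k−1)·r̄) = 12 × 0.081 / (1 + 11 × 0.081)
  = 0.9720 / 1.8910 = 0.51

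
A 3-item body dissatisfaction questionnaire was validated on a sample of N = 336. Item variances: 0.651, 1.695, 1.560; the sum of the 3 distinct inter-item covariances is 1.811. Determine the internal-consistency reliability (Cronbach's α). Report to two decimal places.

sum of item variances = 0.651 + 1.695 + 1.560 = 3.906
Sum of distinct covariances = 1.811
σ²_total = sum of item variances + 2·Σcov = 3.906 + 2 × 1.811 = 7.528
α = (3/2)·(1 − 3.906/7.528) = 0.72

Cronbach's α = 0.72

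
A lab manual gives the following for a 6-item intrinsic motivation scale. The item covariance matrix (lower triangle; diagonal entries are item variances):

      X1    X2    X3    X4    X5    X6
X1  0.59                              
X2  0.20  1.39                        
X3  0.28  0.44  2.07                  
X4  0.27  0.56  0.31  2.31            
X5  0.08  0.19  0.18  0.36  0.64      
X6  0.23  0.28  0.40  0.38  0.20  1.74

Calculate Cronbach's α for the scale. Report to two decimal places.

sum of item variances = 0.59 + 1.39 + 2.07 + 2.31 + 0.64 + 1.74 = 8.74
Sum of off-diagonal covariances = 4.36
total variance = 8.74 + 2 × 4.36 = 17.46
α = (k/(k−1))·(1 − sum of item variances/total variance) = (6/5)·(1 − 8.74/17.46) = 0.60

Cronbach's α = 0.60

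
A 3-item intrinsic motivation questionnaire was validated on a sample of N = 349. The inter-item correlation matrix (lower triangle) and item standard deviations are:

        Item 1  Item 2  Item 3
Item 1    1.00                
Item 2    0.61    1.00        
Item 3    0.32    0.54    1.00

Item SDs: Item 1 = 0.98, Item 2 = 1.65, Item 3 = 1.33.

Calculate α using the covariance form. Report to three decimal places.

α = 0.731

Σσ²ᵢ = 0.98² + 1.65² + 1.33² = 5.4518
Covariances σ_ij = r_ij · s_i · s_j:
  σ(Item 1,Item 2) = 0.61 × 0.98 × 1.65 = 0.9864
  σ(Item 1,Item 3) = 0.32 × 0.98 × 1.33 = 0.4171
  σ(Item 2,Item 3) = 0.54 × 1.65 × 1.33 = 1.1850
σ²_T = Σσ²ᵢ + 2·Σσ_ij = 5.4518 + 2 × 2.5885 = 10.6288
α = (3/2)·(1 − 5.4518/10.6288) = 0.731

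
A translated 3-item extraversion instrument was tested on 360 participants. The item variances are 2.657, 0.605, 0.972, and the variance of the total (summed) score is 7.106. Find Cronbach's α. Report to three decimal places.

Cronbach's α = 0.606

ΣVar(i) = 2.657 + 0.605 + 0.972 = 4.234
α = (k/(k−1))·(1 − ΣVar(i)/Var(T)) = (3/2)·(1 − 4.234/7.106) = 0.606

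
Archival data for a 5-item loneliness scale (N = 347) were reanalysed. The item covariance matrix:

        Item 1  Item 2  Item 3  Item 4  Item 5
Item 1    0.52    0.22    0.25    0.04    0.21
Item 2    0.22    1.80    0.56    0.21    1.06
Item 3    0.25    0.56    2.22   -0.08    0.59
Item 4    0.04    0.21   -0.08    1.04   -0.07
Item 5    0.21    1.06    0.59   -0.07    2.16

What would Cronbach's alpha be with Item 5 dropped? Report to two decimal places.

Remaining items: Item 1, Item 2, Item 3, Item 4 (k = 4).
Σσ²ᵢ = 0.52 + 1.80 + 2.22 + 1.04 = 5.58
σ²_total = 5.58 + 2 × 1.20 = 7.98
α (item deleted) = (4/3)·(1 − 5.58/7.98) = 0.40

Cronbach's alpha = 0.40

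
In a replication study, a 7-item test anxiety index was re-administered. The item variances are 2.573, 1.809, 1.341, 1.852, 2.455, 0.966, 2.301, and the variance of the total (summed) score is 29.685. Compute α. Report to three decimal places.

Σσ²ᵢ = 2.573 + 1.809 + 1.341 + 1.852 + 2.455 + 0.966 + 2.301 = 13.297
α = (k/(k−1))·(1 − Σσ²ᵢ/Var(T)) = (7/6)·(1 − 13.297/29.685) = 0.644

α = 0.644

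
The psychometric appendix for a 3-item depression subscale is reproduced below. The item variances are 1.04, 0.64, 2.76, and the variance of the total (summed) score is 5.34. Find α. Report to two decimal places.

α = 0.25

sum of item variances = 1.04 + 0.64 + 2.76 = 4.44
α = (k/(k−1))·(1 − sum of item variances/Var(T)) = (3/2)·(1 − 4.44/5.34) = 0.25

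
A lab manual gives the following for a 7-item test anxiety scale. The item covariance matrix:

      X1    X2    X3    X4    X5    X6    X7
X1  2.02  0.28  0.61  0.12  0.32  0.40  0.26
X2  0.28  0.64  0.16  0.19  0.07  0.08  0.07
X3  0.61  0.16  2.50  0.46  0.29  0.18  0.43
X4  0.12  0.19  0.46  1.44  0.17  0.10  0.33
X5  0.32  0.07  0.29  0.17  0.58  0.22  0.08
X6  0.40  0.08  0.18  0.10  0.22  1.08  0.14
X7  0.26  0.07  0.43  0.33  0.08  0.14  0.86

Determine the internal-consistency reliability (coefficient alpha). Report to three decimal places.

coefficient alpha = 0.608

ΣVar(i) = 2.02 + 0.64 + 2.50 + 1.44 + 0.58 + 1.08 + 0.86 = 9.12
Sum of off-diagonal covariances = 4.96
σ²_total = 9.12 + 2 × 4.96 = 19.04
α = (k/(k−1))·(1 − ΣVar(i)/σ²_total) = (7/6)·(1 − 9.12/19.04) = 0.608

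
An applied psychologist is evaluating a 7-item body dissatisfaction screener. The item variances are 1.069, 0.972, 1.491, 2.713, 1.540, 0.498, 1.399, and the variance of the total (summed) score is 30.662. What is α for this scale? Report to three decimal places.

α = 0.798

sum of item variances = 1.069 + 0.972 + 1.491 + 2.713 + 1.540 + 0.498 + 1.399 = 9.682
α = (k/(k−1))·(1 − sum of item variances/σ²_total) = (7/6)·(1 − 9.682/30.662) = 0.798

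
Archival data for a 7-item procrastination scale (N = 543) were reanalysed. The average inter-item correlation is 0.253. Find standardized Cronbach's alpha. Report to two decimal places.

standardized Cronbach's alpha = 0.70

Standardized α = k·r̄ / (1 + (k−1)·r̄) = 7 × 0.253 / (1 + 6 × 0.253)
  = 1.7710 / 2.5180 = 0.70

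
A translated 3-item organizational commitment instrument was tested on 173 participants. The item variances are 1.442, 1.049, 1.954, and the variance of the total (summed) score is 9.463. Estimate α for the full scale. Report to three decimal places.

α = 0.795

Σσ²ᵢ = 1.442 + 1.049 + 1.954 = 4.445
α = (k/(k−1))·(1 − Σσ²ᵢ/Var(T)) = (3/2)·(1 − 4.445/9.463) = 0.795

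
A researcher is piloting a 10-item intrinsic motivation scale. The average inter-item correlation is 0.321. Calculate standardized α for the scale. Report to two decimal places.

α = 0.83

Standardized α = k·r̄ / (1 + (k−1)·r̄) = 10 × 0.321 / (1 + 9 × 0.321)
  = 3.2100 / 3.8890 = 0.83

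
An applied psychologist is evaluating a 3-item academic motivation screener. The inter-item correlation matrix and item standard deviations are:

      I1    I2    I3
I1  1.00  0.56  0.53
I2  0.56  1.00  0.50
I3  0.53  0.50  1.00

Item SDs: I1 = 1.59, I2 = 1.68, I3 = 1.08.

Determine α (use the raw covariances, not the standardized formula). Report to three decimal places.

Σσ²ᵢ = 1.59² + 1.68² + 1.08² = 6.5169
Covariances σ_ij = r_ij · s_i · s_j:
  σ(I1,I2) = 0.56 × 1.59 × 1.68 = 1.4959
  σ(I1,I3) = 0.53 × 1.59 × 1.08 = 0.9101
  σ(I2,I3) = 0.50 × 1.68 × 1.08 = 0.9072
σ²_T = Σσ²ᵢ + 2·Σσ_ij = 6.5169 + 2 × 3.3132 = 13.1433
α = (3/2)·(1 − 6.5169/13.1433) = 0.756

α = 0.756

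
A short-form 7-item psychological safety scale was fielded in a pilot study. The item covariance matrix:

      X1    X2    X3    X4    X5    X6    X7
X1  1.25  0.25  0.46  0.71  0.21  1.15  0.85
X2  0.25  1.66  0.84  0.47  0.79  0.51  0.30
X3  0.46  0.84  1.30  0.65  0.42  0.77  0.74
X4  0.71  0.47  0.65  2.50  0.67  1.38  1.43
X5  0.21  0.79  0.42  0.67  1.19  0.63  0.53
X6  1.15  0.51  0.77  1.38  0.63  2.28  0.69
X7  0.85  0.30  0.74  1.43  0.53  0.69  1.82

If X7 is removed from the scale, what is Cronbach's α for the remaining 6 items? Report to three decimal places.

Remaining items: X1, X2, X3, X4, X5, X6 (k = 6).
Σσ²ᵢ = 1.25 + 1.66 + 1.30 + 2.50 + 1.19 + 2.28 = 10.18
Var(T) = 10.18 + 2 × 9.91 = 30.00
α (item deleted) = (6/5)·(1 − 10.18/30.00) = 0.793

Cronbach's α = 0.793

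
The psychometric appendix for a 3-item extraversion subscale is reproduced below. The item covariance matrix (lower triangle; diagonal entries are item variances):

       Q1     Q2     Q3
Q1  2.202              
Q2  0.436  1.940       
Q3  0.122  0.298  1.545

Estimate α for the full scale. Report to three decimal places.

α = 0.347

sum of item variances = 2.202 + 1.940 + 1.545 = 5.687
Sum of the distinct covariances = 0.856
Var(T) = 5.687 + 2 × 0.856 = 7.399
α = (k/(k−1))·(1 − sum of item variances/Var(T)) = (3/2)·(1 − 5.687/7.399) = 0.347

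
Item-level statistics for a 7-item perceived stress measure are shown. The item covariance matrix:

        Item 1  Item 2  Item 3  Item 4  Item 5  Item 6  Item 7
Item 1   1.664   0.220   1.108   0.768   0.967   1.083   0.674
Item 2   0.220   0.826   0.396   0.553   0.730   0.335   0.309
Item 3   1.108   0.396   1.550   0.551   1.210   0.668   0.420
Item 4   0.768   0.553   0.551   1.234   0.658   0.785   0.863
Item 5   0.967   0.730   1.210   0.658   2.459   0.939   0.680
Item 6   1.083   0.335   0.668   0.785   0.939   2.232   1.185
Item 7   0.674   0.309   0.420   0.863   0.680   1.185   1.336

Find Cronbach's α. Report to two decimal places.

Σσᵢ² = 1.664 + 0.826 + 1.550 + 1.234 + 2.459 + 2.232 + 1.336 = 11.301
Sum of the distinct covariances = 15.102
σ²_total = 11.301 + 2 × 15.102 = 41.505
α = (k/(k−1))·(1 − Σσᵢ²/σ²_total) = (7/6)·(1 − 11.301/41.505) = 0.85

Cronbach's α = 0.85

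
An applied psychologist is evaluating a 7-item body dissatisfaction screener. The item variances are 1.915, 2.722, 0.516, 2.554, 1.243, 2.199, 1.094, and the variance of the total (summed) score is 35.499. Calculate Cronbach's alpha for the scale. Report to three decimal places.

Σσ²ᵢ = 1.915 + 2.722 + 0.516 + 2.554 + 1.243 + 2.199 + 1.094 = 12.243
α = (k/(k−1))·(1 − Σσ²ᵢ/total variance) = (7/6)·(1 − 12.243/35.499) = 0.764

α = 0.764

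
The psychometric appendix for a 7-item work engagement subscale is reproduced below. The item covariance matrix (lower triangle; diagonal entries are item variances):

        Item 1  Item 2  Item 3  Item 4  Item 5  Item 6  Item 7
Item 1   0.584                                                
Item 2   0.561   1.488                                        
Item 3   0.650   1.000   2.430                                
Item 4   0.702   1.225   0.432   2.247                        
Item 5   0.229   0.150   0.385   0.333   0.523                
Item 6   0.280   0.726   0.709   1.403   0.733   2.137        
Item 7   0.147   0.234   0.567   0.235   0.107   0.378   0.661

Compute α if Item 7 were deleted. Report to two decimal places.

Remaining items: Item 1, Item 2, Item 3, Item 4, Item 5, Item 6 (k = 6).
Σσᵢ² = 0.584 + 1.488 + 2.430 + 2.247 + 0.523 + 2.137 = 9.409
σ²_T = 9.409 + 2 × 9.518 = 28.445
α (item deleted) = (6/5)·(1 − 9.409/28.445) = 0.80

α = 0.80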